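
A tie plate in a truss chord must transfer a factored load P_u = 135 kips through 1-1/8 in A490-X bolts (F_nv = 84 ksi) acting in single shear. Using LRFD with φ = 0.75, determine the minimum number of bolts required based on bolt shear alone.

3 bolts

A_b = π·1.125²/4 = 0.994 in².
Per-bolt design strength φR_n = 0.75 × 84 × 0.994 × 1 = 62.62 kips.
n ≥ 135 / 62.62 = 2.156 → use 3 bolts.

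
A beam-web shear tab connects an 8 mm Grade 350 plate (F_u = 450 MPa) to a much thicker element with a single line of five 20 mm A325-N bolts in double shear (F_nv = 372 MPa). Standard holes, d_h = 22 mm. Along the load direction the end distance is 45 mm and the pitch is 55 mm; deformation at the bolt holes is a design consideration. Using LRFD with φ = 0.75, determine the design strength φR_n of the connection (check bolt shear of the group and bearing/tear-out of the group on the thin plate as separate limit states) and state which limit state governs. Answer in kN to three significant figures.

Bolt shear: A_b = π·20²/4 = 314.2 mm²; R_n = 372 × 314.2 × 5 × 2 / 1000 = 1169 kN → 0.75 × 1169 = 877 kN.
Bearing (1.2 l_c t F_u ≤ 2.4 d t F_u): upper limit = 2.4·20·8·450 / 1000 = 172.8 kN.
  Edge l_c = 45 − 22/2 = 34 → r_n = 146.9 kN; interior l_c = 55 − 22 = 33 → r_n = 142.6 kN.
  R_n,bearing = 1·146.9 + 4·142.6 = 717.1 kN → 0.75 × 717.1 = 538 kN.
Bearing governs: 538 kN.

538 kN (bearing governs)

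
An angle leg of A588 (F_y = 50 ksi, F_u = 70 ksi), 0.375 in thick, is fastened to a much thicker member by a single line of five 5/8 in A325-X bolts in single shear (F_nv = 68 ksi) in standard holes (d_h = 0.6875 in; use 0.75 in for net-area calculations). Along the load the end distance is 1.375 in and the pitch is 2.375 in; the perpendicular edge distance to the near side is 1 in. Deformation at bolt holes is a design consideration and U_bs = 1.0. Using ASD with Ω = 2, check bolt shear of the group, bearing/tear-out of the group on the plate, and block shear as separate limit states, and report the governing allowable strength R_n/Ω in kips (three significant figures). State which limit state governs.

52.2 kips (bolt shear governs)

Bolt shear: A_b = π·0.625²/4 = 0.3068 in²; R_n = 68 × 0.3068 × 5 × 1 = 104.3 kips → 104.3 / 2 = 52.2 kips.
Bearing: edge l_c = 1.031, r_n = 32.48 kips; interior l_c = 1.688, r_n = 39.38 kips; R_n = 32.48 + 4·39.38 = 190 kips → 95 kips.
Block shear: A_gv = 4.078, A_nv = 2.812, A_nt = 0.2344 in²; R_n = min(0.6F_uA_nv, 0.6F_yA_gv) + U_bs·F_u·A_nt = 134.5 kips → 67.3 kips.
Bolt shear governs: 52.2 kips.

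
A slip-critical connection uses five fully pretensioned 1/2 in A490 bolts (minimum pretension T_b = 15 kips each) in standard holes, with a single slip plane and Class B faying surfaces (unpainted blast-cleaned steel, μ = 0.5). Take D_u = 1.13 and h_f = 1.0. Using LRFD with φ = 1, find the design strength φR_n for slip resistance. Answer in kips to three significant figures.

42.4 kips

R_n = μ · D_u · h_f · T_b · n_s · n_b = 0.5 × 1.13 × 1.0 × 15 × 1 × 5 = 42.38 kips.
Design strength φR_n = 1 × 42.38 = 42.4 kips.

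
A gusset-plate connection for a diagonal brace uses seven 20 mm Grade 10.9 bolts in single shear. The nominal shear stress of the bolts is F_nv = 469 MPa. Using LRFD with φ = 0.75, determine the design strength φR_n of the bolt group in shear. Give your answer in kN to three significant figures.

A_b = π × 20² / 4 = 314.2 mm².
R_n = F_nv · A_b · n · n_s = 469 × 314.2 × 7 × 1 / 1000 = 1031 kN.
Design strength φR_n = 0.75 × 1031 = 774 kN.

774 kN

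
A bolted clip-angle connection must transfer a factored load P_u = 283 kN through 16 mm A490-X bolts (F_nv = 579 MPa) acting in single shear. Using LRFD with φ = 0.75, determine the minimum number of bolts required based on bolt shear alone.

4 bolts

A_b = π·16²/4 = 201.1 mm².
Per-bolt design strength φR_n = 0.75 × 579 × 201.1 × 1 / 1000 = 87.31 kN.
n ≥ 283 / 87.31 = 3.241 → use 4 bolts.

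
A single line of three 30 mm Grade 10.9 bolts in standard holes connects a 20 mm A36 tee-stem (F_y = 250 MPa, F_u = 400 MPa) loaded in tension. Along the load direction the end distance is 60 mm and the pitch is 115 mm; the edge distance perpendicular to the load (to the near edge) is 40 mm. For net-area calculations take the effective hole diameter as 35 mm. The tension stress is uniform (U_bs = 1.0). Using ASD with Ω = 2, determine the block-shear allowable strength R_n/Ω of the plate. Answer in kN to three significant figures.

525 kN

Shear plane L_v = 60 + 2·115 = 290 mm; A_gv = 290 × 20 = 5800 mm².
A_nv = (290 − 2.5·35) × 20 = 4050 mm².
A_nt = (40 − 0.5·35) × 20 = 450 mm².
0.6 F_u A_nv = 972 kN; 0.6 F_y A_gv = 870 kN → shear yielding governs the shear term.
R_n = 870 + 1.0 × 400 × 450 / 1000 = 1050 kN.
Allowable strength R_n/Ω = 1050 / 2 = 525 kN.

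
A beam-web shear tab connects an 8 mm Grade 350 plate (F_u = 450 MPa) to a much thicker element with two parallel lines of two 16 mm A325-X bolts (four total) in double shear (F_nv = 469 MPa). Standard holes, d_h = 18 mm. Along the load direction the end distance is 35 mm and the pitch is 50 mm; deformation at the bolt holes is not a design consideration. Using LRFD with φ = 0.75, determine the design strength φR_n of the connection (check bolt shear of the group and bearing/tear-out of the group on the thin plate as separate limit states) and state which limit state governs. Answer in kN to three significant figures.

470 kN (bearing governs)

Bolt shear: A_b = π·16²/4 = 201.1 mm²; R_n = 469 × 201.1 × 4 × 2 / 1000 = 754.4 kN → 0.75 × 754.4 = 566 kN.
Bearing (1.5 l_c t F_u ≤ 3.0 d t F_u): upper limit = 3.0·16·8·450 / 1000 = 172.8 kN.
  Edge l_c = 35 − 18/2 = 26 → r_n = 140.4 kN; interior l_c = 50 − 18 = 32 → r_n = 172.8 kN.
  R_n,bearing = 2·140.4 + 2·172.8 = 626.4 kN → 0.75 × 626.4 = 470 kN.
Bearing governs: 470 kN.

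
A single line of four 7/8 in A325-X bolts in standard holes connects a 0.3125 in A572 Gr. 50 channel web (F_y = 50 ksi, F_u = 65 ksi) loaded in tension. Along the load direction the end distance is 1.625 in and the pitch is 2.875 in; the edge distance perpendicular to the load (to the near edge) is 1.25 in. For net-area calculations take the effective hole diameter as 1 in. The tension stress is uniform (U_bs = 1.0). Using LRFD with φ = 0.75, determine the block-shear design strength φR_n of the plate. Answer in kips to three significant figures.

73.1 kips

Shear plane L_v = 1.625 + 3·2.875 = 10.25 in; A_gv = 10.25 × 0.3125 = 3.203 in².
A_nv = (10.25 − 3.5·1) × 0.3125 = 2.109 in².
A_nt = (1.25 − 0.5·1) × 0.3125 = 0.2344 in².
0.6 F_u A_nv = 82.27 kips; 0.6 F_y A_gv = 96.09 kips → shear rupture governs the shear term.
R_n = 82.27 + 1.0 × 65 × 0.2344 = 97.5 kips.
Design strength φR_n = 0.75 × 97.5 = 73.1 kips.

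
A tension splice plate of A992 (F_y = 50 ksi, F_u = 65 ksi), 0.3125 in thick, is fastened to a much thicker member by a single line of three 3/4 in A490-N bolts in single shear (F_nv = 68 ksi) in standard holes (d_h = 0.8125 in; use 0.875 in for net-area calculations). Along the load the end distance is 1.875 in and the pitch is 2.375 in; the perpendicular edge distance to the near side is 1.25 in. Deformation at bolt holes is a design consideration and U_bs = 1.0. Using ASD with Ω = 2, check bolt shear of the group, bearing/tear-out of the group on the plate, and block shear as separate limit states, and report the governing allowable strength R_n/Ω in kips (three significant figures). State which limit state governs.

Bolt shear: A_b = π·0.75²/4 = 0.4418 in²; R_n = 68 × 0.4418 × 3 × 1 = 90.12 kips → 90.12 / 2 = 45.1 kips.
Bearing: edge l_c = 1.469, r_n = 35.8 kips; interior l_c = 1.562, r_n = 36.56 kips; R_n = 35.8 + 2·36.56 = 108.9 kips → 54.5 kips.
Block shear: A_gv = 2.07, A_nv = 1.387, A_nt = 0.2539 in²; R_n = min(0.6F_uA_nv, 0.6F_yA_gv) + U_bs·F_u·A_nt = 70.59 kips → 35.3 kips.
Block shear governs: 35.3 kips.

35.3 kips (block shear governs)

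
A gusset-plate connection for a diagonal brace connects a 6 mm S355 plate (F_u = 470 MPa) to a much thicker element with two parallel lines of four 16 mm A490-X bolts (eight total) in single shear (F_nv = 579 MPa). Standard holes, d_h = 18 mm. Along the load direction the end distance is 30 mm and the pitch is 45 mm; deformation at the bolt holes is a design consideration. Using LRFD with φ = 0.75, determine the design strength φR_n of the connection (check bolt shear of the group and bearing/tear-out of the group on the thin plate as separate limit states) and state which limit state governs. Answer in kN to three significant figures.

Bolt shear: A_b = π·16²/4 = 201.1 mm²; R_n = 579 × 201.1 × 8 × 1 / 1000 = 931.3 kN → 0.75 × 931.3 = 698 kN.
Bearing (1.2 l_c t F_u ≤ 2.4 d t F_u): upper limit = 2.4·16·6·470 / 1000 = 108.3 kN.
  Edge l_c = 30 − 18/2 = 21 → r_n = 71.06 kN; interior l_c = 45 − 18 = 27 → r_n = 91.37 kN.
  R_n,bearing = 2·71.06 + 6·91.37 = 690.3 kN → 0.75 × 690.3 = 518 kN.
Bearing governs: 518 kN.

518 kN (bearing governs)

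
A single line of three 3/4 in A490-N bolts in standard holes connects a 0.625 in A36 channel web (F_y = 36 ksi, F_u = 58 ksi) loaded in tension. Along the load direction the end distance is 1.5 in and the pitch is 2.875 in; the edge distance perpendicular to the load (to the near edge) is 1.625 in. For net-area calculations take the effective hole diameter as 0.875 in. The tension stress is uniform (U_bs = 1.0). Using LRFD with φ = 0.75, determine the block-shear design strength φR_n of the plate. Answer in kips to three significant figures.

Shear plane L_v = 1.5 + 2·2.875 = 7.25 in; A_gv = 7.25 × 0.625 = 4.531 in².
A_nv = (7.25 − 2.5·0.875) × 0.625 = 3.164 in².
A_nt = (1.625 − 0.5·0.875) × 0.625 = 0.7422 in².
0.6 F_u A_nv = 110.1 kips; 0.6 F_y A_gv = 97.87 kips → shear yielding governs the shear term.
R_n = 97.87 + 1.0 × 58 × 0.7422 = 140.9 kips.
Design strength φR_n = 0.75 × 140.9 = 106 kips.

106 kips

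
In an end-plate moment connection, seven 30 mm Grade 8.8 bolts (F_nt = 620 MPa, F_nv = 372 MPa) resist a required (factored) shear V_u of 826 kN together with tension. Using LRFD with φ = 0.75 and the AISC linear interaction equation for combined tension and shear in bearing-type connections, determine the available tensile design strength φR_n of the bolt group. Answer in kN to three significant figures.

1610 kN

A_b = π·30²/4 = 706.9 mm²; f_rv = 826 × 1000 / (7 × 706.9) = 166.9 MPa.
F'_nt = 1.3 F_nt − (F_nt / φF_nv) f_rv = 1.3·620 − (620/(0.75·372))·166.9 = 435 MPa, capped at F_nt → F'_nt = 435 MPa.
R_n = F'_nt · A_b · n = 435 × 706.9 × 7 / 1000 = 2153 kN.
Design strength φR_n = 0.75 × 2153 = 1610 kN.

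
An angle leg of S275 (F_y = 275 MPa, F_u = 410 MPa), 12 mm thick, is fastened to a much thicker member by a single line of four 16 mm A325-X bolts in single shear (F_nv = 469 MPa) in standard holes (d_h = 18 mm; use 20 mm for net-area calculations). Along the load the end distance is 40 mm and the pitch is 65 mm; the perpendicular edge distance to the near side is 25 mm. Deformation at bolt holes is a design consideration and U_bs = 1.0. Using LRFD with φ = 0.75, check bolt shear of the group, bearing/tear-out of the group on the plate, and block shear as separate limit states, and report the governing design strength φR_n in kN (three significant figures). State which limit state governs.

283 kN (bolt shear governs)

Bolt shear: A_b = π·16²/4 = 201.1 mm²; R_n = 469 × 201.1 × 4 × 1 / 1000 = 377.2 kN → 0.75 × 377.2 = 283 kN.
Bearing: edge l_c = 31, r_n = 183 kN; interior l_c = 47, r_n = 188.9 kN; R_n = 183 + 3·188.9 = 749.8 kN → 562 kN.
Block shear: A_gv = 2820, A_nv = 1980, A_nt = 180 mm²; R_n = min(0.6F_uA_nv, 0.6F_yA_gv) + U_bs·F_u·A_nt = 539.1 kN → 404 kN.
Bolt shear governs: 283 kN.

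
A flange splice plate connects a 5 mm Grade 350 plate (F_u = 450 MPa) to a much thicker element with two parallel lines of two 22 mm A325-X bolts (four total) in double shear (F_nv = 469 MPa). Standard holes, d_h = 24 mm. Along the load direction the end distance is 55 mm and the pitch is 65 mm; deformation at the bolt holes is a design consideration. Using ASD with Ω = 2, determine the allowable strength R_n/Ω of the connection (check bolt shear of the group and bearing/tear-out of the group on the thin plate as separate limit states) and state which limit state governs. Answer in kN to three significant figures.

227 kN (bearing governs)

Bolt shear: A_b = π·22²/4 = 380.1 mm²; R_n = 469 × 380.1 × 4 × 2 / 1000 = 1426 kN → 1426 / 2 = 713 kN.
Bearing (1.2 l_c t F_u ≤ 2.4 d t F_u): upper limit = 2.4·22·5·450 / 1000 = 118.8 kN.
  Edge l_c = 55 − 24/2 = 43 → r_n = 116.1 kN; interior l_c = 65 − 24 = 41 → r_n = 110.7 kN.
  R_n,bearing = 2·116.1 + 2·110.7 = 453.6 kN → 453.6 / 2 = 227 kN.
Bearing governs: 227 kN.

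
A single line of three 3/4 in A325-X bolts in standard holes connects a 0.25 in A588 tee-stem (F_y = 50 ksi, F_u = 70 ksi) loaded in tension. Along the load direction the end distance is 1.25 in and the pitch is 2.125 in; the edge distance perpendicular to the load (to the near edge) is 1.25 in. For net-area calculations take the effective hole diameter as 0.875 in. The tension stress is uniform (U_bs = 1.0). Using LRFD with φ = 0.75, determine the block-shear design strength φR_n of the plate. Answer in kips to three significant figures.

36.8 kips

Shear plane L_v = 1.25 + 2·2.125 = 5.5 in; A_gv = 5.5 × 0.25 = 1.375 in².
A_nv = (5.5 − 2.5·0.875) × 0.25 = 0.8281 in².
A_nt = (1.25 − 0.5·0.875) × 0.25 = 0.2031 in².
0.6 F_u A_nv = 34.78 kips; 0.6 F_y A_gv = 41.25 kips → shear rupture governs the shear term.
R_n = 34.78 + 1.0 × 70 × 0.2031 = 49 kips.
Design strength φR_n = 0.75 × 49 = 36.8 kips.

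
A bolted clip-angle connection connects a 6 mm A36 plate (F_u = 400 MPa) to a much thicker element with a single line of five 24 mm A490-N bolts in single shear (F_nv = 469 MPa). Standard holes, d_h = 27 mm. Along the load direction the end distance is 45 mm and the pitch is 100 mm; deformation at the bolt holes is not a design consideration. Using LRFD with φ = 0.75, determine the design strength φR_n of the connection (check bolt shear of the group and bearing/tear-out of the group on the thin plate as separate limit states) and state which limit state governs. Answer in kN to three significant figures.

Bolt shear: A_b = π·24²/4 = 452.4 mm²; R_n = 469 × 452.4 × 5 × 1 / 1000 = 1061 kN → 0.75 × 1061 = 796 kN.
Bearing (1.5 l_c t F_u ≤ 3.0 d t F_u): upper limit = 3.0·24·6·400 / 1000 = 172.8 kN.
  Edge l_c = 45 − 27/2 = 31.5 → r_n = 113.4 kN; interior l_c = 100 − 27 = 73 → r_n = 172.8 kN.
  R_n,bearing = 1·113.4 + 4·172.8 = 804.6 kN → 0.75 × 804.6 = 603 kN.
Bearing governs: 603 kN.

603 kN (bearing governs)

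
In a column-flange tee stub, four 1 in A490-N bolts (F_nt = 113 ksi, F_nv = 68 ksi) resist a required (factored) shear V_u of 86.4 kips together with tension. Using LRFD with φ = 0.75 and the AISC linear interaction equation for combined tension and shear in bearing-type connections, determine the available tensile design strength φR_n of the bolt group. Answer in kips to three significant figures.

203 kips

A_b = π·1²/4 = 0.7854 in²; f_rv = 86.4 / (4 × 0.7854) = 27.5 ksi.
F'_nt = 1.3 F_nt − (F_nt / φF_nv) f_rv = 1.3·113 − (113/(0.75·68))·27.5 = 85.96 ksi, capped at F_nt → F'_nt = 85.96 ksi.
R_n = F'_nt · A_b · n = 85.96 × 0.7854 × 4 = 270.1 kips.
Design strength φR_n = 0.75 × 270.1 = 203 kips.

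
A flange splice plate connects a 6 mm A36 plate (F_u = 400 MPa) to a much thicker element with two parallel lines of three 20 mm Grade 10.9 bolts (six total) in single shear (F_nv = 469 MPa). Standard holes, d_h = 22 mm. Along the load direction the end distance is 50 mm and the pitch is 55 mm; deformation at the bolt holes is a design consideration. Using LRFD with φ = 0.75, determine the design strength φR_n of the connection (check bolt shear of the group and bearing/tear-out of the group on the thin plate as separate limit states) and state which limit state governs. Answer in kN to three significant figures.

454 kN (bearing governs)

Bolt shear: A_b = π·20²/4 = 314.2 mm²; R_n = 469 × 314.2 × 6 × 1 / 1000 = 884 kN → 0.75 × 884 = 663 kN.
Bearing (1.2 l_c t F_u ≤ 2.4 d t F_u): upper limit = 2.4·20·6·400 / 1000 = 115.2 kN.
  Edge l_c = 50 − 22/2 = 39 → r_n = 112.3 kN; interior l_c = 55 − 22 = 33 → r_n = 95.04 kN.
  R_n,bearing = 2·112.3 + 4·95.04 = 604.8 kN → 0.75 × 604.8 = 454 kN.
Bearing governs: 454 kN.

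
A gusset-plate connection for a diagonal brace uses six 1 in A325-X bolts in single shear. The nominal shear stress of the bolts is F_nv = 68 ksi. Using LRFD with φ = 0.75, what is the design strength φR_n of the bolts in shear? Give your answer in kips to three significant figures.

A_b = π × 1² / 4 = 0.7854 in².
R_n = F_nv · A_b · n · n_s = 68 × 0.7854 × 6 × 1 = 320.4 kips.
Design strength φR_n = 0.75 × 320.4 = 240 kips.

240 kips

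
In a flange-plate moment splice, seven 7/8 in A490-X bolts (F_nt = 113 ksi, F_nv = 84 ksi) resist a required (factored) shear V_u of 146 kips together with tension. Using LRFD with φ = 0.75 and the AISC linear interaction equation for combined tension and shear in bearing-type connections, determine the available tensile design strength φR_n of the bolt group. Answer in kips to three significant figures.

A_b = π·0.875²/4 = 0.6013 in²; f_rv = 146 / (7 × 0.6013) = 34.69 ksi.
F'_nt = 1.3 F_nt − (F_nt / φF_nv) f_rv = 1.3·113 − (113/(0.75·84))·34.69 = 84.69 ksi, capped at F_nt → F'_nt = 84.69 ksi.
R_n = F'_nt · A_b · n = 84.69 × 0.6013 × 7 = 356.5 kips.
Design strength φR_n = 0.75 × 356.5 = 267 kips.

267 kips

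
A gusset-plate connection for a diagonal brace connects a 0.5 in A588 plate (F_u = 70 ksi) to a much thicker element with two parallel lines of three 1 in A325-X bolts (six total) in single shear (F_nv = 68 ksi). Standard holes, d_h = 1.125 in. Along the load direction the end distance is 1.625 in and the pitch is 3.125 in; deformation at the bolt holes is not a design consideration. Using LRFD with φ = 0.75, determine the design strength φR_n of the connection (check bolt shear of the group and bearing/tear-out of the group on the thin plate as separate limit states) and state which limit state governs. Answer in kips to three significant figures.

Bolt shear: A_b = π·1²/4 = 0.7854 in²; R_n = 68 × 0.7854 × 6 × 1 = 320.4 kips → 0.75 × 320.4 = 240 kips.
Bearing (1.5 l_c t F_u ≤ 3.0 d t F_u): upper limit = 3.0·1·0.5·70 = 105 kips.
  Edge l_c = 1.625 − 1.125/2 = 1.062 → r_n = 55.78 kips; interior l_c = 3.125 − 1.125 = 2 → r_n = 105 kips.
  R_n,bearing = 2·55.78 + 4·105 = 531.6 kips → 0.75 × 531.6 = 399 kips.
Bolt shear governs: 240 kips.

240 kips (bolt shear governs)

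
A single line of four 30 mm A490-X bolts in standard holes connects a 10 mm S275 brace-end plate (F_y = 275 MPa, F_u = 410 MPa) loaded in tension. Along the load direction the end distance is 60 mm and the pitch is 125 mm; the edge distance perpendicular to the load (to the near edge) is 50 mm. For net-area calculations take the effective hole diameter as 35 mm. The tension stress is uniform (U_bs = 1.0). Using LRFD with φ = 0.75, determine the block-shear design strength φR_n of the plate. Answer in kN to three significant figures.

Shear plane L_v = 60 + 3·125 = 435 mm; A_gv = 435 × 10 = 4350 mm².
A_nv = (435 − 3.5·35) × 10 = 3125 mm².
A_nt = (50 − 0.5·35) × 10 = 325 mm².
0.6 F_u A_nv = 768.8 kN; 0.6 F_y A_gv = 717.8 kN → shear yielding governs the shear term.
R_n = 717.8 + 1.0 × 410 × 325 / 1000 = 851 kN.
Design strength φR_n = 0.75 × 851 = 638 kN.

638 kN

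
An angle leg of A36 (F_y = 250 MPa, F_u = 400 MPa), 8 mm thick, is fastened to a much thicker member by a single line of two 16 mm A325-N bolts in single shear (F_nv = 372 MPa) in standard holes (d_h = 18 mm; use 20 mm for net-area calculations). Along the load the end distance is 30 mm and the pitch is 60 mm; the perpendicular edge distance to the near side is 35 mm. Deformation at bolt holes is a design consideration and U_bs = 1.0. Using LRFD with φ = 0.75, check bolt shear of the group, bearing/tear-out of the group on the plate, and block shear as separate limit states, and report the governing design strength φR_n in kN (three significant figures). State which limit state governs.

Bolt shear: A_b = π·16²/4 = 201.1 mm²; R_n = 372 × 201.1 × 2 × 1 / 1000 = 149.6 kN → 0.75 × 149.6 = 112 kN.
Bearing: edge l_c = 21, r_n = 80.64 kN; interior l_c = 42, r_n = 122.9 kN; R_n = 80.64 + 1·122.9 = 203.5 kN → 153 kN.
Block shear: A_gv = 720, A_nv = 480, A_nt = 200 mm²; R_n = min(0.6F_uA_nv, 0.6F_yA_gv) + U_bs·F_u·A_nt = 188 kN → 141 kN.
Bolt shear governs: 112 kN.

112 kN (bolt shear governs)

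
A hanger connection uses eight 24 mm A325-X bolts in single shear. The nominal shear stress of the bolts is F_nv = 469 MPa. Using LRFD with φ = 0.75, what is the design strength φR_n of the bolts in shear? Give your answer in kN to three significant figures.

A_b = π × 24² / 4 = 452.4 mm².
R_n = F_nv · A_b · n · n_s = 469 × 452.4 × 8 × 1 / 1000 = 1697 kN.
Design strength φR_n = 0.75 × 1697 = 1270 kN.

1270 kN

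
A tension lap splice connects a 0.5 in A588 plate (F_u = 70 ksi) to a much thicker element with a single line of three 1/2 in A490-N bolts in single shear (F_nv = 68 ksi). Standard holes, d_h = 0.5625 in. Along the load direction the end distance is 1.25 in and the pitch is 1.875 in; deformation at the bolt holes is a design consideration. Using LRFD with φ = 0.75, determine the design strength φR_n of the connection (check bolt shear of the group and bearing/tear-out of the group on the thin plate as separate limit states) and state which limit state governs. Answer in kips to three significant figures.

Bolt shear: A_b = π·0.5²/4 = 0.1963 in²; R_n = 68 × 0.1963 × 3 × 1 = 40.06 kips → 0.75 × 40.06 = 30 kips.
Bearing (1.2 l_c t F_u ≤ 2.4 d t F_u): upper limit = 2.4·0.5·0.5·70 = 42 kips.
  Edge l_c = 1.25 − 0.5625/2 = 0.9688 → r_n = 40.69 kips; interior l_c = 1.875 − 0.5625 = 1.312 → r_n = 42 kips.
  R_n,bearing = 1·40.69 + 2·42 = 124.7 kips → 0.75 × 124.7 = 93.5 kips.
Bolt shear governs: 30 kips.

30 kips (bolt shear governs)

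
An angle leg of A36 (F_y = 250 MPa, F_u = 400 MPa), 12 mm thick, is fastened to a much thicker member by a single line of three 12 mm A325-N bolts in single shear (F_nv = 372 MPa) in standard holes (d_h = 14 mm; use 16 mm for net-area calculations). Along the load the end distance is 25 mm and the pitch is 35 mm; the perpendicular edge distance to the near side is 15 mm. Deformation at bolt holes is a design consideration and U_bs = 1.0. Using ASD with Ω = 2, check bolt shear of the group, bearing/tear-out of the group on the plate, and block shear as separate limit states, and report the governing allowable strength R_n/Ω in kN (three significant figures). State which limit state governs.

Bolt shear: A_b = π·12²/4 = 113.1 mm²; R_n = 372 × 113.1 × 3 × 1 / 1000 = 126.2 kN → 126.2 / 2 = 63.1 kN.
Bearing: edge l_c = 18, r_n = 103.7 kN; interior l_c = 21, r_n = 121 kN; R_n = 103.7 + 2·121 = 345.6 kN → 173 kN.
Block shear: A_gv = 1140, A_nv = 660, A_nt = 84 mm²; R_n = min(0.6F_uA_nv, 0.6F_yA_gv) + U_bs·F_u·A_nt = 192 kN → 96 kN.
Bolt shear governs: 63.1 kN.

63.1 kN (bolt shear governs)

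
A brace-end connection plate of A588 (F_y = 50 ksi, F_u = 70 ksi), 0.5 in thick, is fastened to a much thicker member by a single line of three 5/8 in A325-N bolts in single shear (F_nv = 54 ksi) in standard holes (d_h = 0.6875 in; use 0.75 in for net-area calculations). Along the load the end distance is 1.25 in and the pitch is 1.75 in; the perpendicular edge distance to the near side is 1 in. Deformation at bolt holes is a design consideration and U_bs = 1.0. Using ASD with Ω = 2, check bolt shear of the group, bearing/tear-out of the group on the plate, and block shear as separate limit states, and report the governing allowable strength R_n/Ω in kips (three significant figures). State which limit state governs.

24.9 kips (bolt shear governs)

Bolt shear: A_b = π·0.625²/4 = 0.3068 in²; R_n = 54 × 0.3068 × 3 × 1 = 49.7 kips → 49.7 / 2 = 24.9 kips.
Bearing: edge l_c = 0.9062, r_n = 38.06 kips; interior l_c = 1.062, r_n = 44.62 kips; R_n = 38.06 + 2·44.62 = 127.3 kips → 63.7 kips.
Block shear: A_gv = 2.375, A_nv = 1.438, A_nt = 0.3125 in²; R_n = min(0.6F_uA_nv, 0.6F_yA_gv) + U_bs·F_u·A_nt = 82.25 kips → 41.1 kips.
Bolt shear governs: 24.9 kips.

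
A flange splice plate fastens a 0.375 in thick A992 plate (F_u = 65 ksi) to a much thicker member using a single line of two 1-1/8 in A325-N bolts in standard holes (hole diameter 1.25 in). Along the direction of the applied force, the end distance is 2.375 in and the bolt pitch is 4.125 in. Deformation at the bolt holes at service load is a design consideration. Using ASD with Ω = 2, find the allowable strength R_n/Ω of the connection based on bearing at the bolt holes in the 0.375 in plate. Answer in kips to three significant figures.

58.5 kips

Per bolt r_n = 1.2 l_c t F_u ≤ 2.4 d t F_u; upper limit = 2.4 × 1.125 × 0.375 × 65 = 65.81 kips.
Edge bolt: l_c = 2.375 − 1.25/2 = 1.75 in → 1.2 × 1.75 × 0.375 × 65 = 51.19 → r_n = 51.19 kips.
Interior bolts: l_c = 4.125 − 1.25 = 2.875 in → 1.2 × 2.875 × 0.375 × 65 = 84.09 → r_n = 65.81 kips.
R_n = 1 × 51.19 + 1 × 65.81 = 117 kips.
Allowable strength R_n/Ω = 117 / 2 = 58.5 kips.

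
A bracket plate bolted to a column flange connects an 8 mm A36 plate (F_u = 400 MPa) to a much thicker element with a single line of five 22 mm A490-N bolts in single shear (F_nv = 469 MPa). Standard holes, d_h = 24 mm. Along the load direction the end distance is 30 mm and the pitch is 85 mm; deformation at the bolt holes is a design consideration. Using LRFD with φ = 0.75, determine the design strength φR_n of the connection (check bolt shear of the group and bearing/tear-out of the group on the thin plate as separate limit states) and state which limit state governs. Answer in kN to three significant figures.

559 kN (bearing governs)

Bolt shear: A_b = π·22²/4 = 380.1 mm²; R_n = 469 × 380.1 × 5 × 1 / 1000 = 891.4 kN → 0.75 × 891.4 = 669 kN.
Bearing (1.2 l_c t F_u ≤ 2.4 d t F_u): upper limit = 2.4·22·8·400 / 1000 = 169 kN.
  Edge l_c = 30 − 24/2 = 18 → r_n = 69.12 kN; interior l_c = 85 − 24 = 61 → r_n = 169 kN.
  R_n,bearing = 1·69.12 + 4·169 = 745 kN → 0.75 × 745 = 559 kN.
Bearing governs: 559 kN.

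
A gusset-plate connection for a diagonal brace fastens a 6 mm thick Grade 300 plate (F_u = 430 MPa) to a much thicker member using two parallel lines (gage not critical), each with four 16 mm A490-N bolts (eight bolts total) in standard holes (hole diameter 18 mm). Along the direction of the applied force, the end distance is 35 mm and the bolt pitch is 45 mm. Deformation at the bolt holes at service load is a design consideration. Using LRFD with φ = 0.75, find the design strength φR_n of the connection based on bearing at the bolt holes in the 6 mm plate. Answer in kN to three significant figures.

497 kN

Per bolt r_n = 1.2 l_c t F_u ≤ 2.4 d t F_u; upper limit = 2.4 × 16 × 6 × 430 / 1000 = 99.07 kN.
Edge bolt: l_c = 35 − 18/2 = 26 mm → 1.2 × 26 × 6 × 430 / 1000 = 80.5 → r_n = 80.5 kN.
Interior bolts: l_c = 45 − 18 = 27 mm → 1.2 × 27 × 6 × 430 / 1000 = 83.59 → r_n = 83.59 kN.
R_n = 2 × 80.5 + 6 × 83.59 = 662.5 kN.
Design strength φR_n = 0.75 × 662.5 = 497 kN.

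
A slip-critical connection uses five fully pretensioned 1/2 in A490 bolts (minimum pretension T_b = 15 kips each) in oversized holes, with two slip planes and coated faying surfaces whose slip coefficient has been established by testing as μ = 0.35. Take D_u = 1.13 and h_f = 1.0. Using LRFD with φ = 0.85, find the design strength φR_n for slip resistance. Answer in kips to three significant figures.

R_n = μ · D_u · h_f · T_b · n_s · n_b = 0.35 × 1.13 × 1.0 × 15 × 2 × 5 = 59.32 kips.
Design strength φR_n = 0.85 × 59.32 = 50.4 kips.

50.4 kips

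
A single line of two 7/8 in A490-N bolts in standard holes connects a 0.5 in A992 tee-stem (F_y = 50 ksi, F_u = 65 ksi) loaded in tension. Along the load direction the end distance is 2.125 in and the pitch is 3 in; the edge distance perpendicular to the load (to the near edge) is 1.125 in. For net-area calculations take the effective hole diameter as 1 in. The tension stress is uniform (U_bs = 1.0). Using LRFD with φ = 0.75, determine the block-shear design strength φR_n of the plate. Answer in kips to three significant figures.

68.2 kips

Shear plane L_v = 2.125 + 1·3 = 5.125 in; A_gv = 5.125 × 0.5 = 2.562 in².
A_nv = (5.125 − 1.5·1) × 0.5 = 1.812 in².
A_nt = (1.125 − 0.5·1) × 0.5 = 0.3125 in².
0.6 F_u A_nv = 70.69 kips; 0.6 F_y A_gv = 76.88 kips → shear rupture governs the shear term.
R_n = 70.69 + 1.0 × 65 × 0.3125 = 91 kips.
Design strength φR_n = 0.75 × 91 = 68.2 kips.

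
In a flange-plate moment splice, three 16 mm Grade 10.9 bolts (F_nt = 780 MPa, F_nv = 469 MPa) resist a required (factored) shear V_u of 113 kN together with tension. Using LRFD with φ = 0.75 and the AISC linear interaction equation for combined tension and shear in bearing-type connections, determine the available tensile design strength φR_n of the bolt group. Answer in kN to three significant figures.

271 kN

A_b = π·16²/4 = 201.1 mm²; f_rv = 113 × 1000 / (3 × 201.1) = 187.3 MPa.
F'_nt = 1.3 F_nt − (F_nt / φF_nv) f_rv = 1.3·780 − (780/(0.75·469))·187.3 = 598.6 MPa, capped at F_nt → F'_nt = 598.6 MPa.
R_n = F'_nt · A_b · n = 598.6 × 201.1 × 3 / 1000 = 361.1 kN.
Design strength φR_n = 0.75 × 361.1 = 271 kN.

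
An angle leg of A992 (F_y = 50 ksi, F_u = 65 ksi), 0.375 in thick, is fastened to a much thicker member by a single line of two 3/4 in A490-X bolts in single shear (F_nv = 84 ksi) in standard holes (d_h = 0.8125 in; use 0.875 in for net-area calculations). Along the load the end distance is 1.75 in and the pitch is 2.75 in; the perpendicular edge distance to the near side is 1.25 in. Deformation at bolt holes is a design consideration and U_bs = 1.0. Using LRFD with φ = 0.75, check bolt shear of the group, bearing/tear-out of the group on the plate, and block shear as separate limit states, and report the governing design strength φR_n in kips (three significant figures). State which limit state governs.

49.8 kips (block shear governs)

Bolt shear: A_b = π·0.75²/4 = 0.4418 in²; R_n = 84 × 0.4418 × 2 × 1 = 74.22 kips → 0.75 × 74.22 = 55.7 kips.
Bearing: edge l_c = 1.344, r_n = 39.3 kips; interior l_c = 1.938, r_n = 43.87 kips; R_n = 39.3 + 1·43.87 = 83.18 kips → 62.4 kips.
Block shear: A_gv = 1.688, A_nv = 1.195, A_nt = 0.3047 in²; R_n = min(0.6F_uA_nv, 0.6F_yA_gv) + U_bs·F_u·A_nt = 66.42 kips → 49.8 kips.
Block shear governs: 49.8 kips.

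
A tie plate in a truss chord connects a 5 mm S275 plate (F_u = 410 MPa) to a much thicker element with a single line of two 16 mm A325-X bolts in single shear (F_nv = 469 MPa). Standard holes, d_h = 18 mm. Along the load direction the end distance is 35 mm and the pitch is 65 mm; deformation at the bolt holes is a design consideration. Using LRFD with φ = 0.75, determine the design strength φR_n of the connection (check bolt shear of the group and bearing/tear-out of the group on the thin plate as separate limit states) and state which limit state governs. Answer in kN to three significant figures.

107 kN (bearing governs)

Bolt shear: A_b = π·16²/4 = 201.1 mm²; R_n = 469 × 201.1 × 2 × 1 / 1000 = 188.6 kN → 0.75 × 188.6 = 141 kN.
Bearing (1.2 l_c t F_u ≤ 2.4 d t F_u): upper limit = 2.4·16·5·410 / 1000 = 78.72 kN.
  Edge l_c = 35 − 18/2 = 26 → r_n = 63.96 kN; interior l_c = 65 − 18 = 47 → r_n = 78.72 kN.
  R_n,bearing = 1·63.96 + 1·78.72 = 142.7 kN → 0.75 × 142.7 = 107 kN.
Bearing governs: 107 kN.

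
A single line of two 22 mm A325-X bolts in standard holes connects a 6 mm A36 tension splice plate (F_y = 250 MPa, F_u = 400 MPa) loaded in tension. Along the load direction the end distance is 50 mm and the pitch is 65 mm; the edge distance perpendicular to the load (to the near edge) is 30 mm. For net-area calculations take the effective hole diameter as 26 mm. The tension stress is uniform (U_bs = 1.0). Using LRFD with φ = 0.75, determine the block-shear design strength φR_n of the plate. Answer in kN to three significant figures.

108 kN

Shear plane L_v = 50 + 1·65 = 115 mm; A_gv = 115 × 6 = 690 mm².
A_nv = (115 − 1.5·26) × 6 = 456 mm².
A_nt = (30 − 0.5·26) × 6 = 102 mm².
0.6 F_u A_nv = 109.4 kN; 0.6 F_y A_gv = 103.5 kN → shear yielding governs the shear term.
R_n = 103.5 + 1.0 × 400 × 102 / 1000 = 144.3 kN.
Design strength φR_n = 0.75 × 144.3 = 108 kN.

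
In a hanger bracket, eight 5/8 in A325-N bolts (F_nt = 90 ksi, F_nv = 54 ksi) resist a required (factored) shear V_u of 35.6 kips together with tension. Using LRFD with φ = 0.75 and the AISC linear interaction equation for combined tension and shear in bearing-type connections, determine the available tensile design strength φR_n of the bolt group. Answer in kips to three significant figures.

A_b = π·0.625²/4 = 0.3068 in²; f_rv = 35.6 / (8 × 0.3068) = 14.5 ksi.
F'_nt = 1.3 F_nt − (F_nt / φF_nv) f_rv = 1.3·90 − (90/(0.75·54))·14.5 = 84.77 ksi, capped at F_nt → F'_nt = 84.77 ksi.
R_n = F'_nt · A_b · n = 84.77 × 0.3068 × 8 = 208.1 kips.
Design strength φR_n = 0.75 × 208.1 = 156 kips.

156 kips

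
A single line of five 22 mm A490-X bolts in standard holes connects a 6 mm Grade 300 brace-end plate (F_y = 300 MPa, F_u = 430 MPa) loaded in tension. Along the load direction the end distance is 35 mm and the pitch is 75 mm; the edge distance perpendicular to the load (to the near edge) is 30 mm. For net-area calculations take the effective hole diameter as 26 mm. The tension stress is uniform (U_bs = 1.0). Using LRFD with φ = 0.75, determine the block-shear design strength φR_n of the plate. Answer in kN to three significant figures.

286 kN

Shear plane L_v = 35 + 4·75 = 335 mm; A_gv = 335 × 6 = 2010 mm².
A_nv = (335 − 4.5·26) × 6 = 1308 mm².
A_nt = (30 − 0.5·26) × 6 = 102 mm².
0.6 F_u A_nv = 337.5 kN; 0.6 F_y A_gv = 361.8 kN → shear rupture governs the shear term.
R_n = 337.5 + 1.0 × 430 × 102 / 1000 = 381.3 kN.
Design strength φR_n = 0.75 × 381.3 = 286 kN.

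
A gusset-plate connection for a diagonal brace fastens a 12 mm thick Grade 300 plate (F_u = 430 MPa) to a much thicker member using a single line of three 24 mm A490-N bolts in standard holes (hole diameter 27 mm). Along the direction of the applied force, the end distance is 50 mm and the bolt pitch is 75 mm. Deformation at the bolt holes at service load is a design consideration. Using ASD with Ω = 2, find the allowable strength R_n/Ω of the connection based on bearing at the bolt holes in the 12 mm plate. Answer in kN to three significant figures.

410 kN

Per bolt r_n = 1.2 l_c t F_u ≤ 2.4 d t F_u; upper limit = 2.4 × 24 × 12 × 430 / 1000 = 297.2 kN.
Edge bolt: l_c = 50 − 27/2 = 36.5 mm → 1.2 × 36.5 × 12 × 430 / 1000 = 226 → r_n = 226 kN.
Interior bolts: l_c = 75 − 27 = 48 mm → 1.2 × 48 × 12 × 430 / 1000 = 297.2 → r_n = 297.2 kN.
R_n = 1 × 226 + 2 × 297.2 = 820.4 kN.
Allowable strength R_n/Ω = 820.4 / 2 = 410 kN.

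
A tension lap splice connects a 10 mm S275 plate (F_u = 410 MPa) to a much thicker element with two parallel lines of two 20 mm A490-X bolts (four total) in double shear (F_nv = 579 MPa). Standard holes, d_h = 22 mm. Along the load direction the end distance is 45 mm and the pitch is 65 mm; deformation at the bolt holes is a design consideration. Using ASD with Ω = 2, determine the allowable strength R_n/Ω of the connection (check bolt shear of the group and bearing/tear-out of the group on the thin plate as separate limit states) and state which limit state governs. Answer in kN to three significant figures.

Bolt shear: A_b = π·20²/4 = 314.2 mm²; R_n = 579 × 314.2 × 4 × 2 / 1000 = 1455 kN → 1455 / 2 = 728 kN.
Bearing (1.2 l_c t F_u ≤ 2.4 d t F_u): upper limit = 2.4·20·10·410 / 1000 = 196.8 kN.
  Edge l_c = 45 − 22/2 = 34 → r_n = 167.3 kN; interior l_c = 65 − 22 = 43 → r_n = 196.8 kN.
  R_n,bearing = 2·167.3 + 2·196.8 = 728.2 kN → 728.2 / 2 = 364 kN.
Bearing governs: 364 kN.

364 kN (bearing governs)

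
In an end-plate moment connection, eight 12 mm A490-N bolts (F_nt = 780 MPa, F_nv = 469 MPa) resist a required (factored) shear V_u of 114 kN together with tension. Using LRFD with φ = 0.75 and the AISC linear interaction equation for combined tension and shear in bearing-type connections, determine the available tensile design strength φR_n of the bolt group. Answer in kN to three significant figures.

A_b = π·12²/4 = 113.1 mm²; f_rv = 114 × 1000 / (8 × 113.1) = 126 MPa.
F'_nt = 1.3 F_nt − (F_nt / φF_nv) f_rv = 1.3·780 − (780/(0.75·469))·126 = 734.6 MPa, capped at F_nt → F'_nt = 734.6 MPa.
R_n = F'_nt · A_b · n = 734.6 × 113.1 × 8 / 1000 = 664.7 kN.
Design strength φR_n = 0.75 × 664.7 = 498 kN.

498 kN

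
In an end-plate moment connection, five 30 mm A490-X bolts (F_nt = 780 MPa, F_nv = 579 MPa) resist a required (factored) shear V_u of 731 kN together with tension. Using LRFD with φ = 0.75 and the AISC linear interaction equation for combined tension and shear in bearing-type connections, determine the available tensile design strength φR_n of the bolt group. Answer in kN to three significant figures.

1700 kN

A_b = π·30²/4 = 706.9 mm²; f_rv = 731 × 1000 / (5 × 706.9) = 206.8 MPa.
F'_nt = 1.3 F_nt − (F_nt / φF_nv) f_rv = 1.3·780 − (780/(0.75·579))·206.8 = 642.5 MPa, capped at F_nt → F'_nt = 642.5 MPa.
R_n = F'_nt · A_b · n = 642.5 × 706.9 × 5 / 1000 = 2271 kN.
Design strength φR_n = 0.75 × 2271 = 1700 kN.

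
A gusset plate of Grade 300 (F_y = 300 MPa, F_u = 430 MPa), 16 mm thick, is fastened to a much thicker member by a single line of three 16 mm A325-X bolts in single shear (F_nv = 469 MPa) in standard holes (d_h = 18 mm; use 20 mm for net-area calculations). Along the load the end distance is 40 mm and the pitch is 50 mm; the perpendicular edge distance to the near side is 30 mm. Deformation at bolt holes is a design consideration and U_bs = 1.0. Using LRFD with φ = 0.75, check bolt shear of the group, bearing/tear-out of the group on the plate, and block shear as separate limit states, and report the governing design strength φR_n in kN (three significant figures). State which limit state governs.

212 kN (bolt shear governs)

Bolt shear: A_b = π·16²/4 = 201.1 mm²; R_n = 469 × 201.1 × 3 × 1 / 1000 = 282.9 kN → 0.75 × 282.9 = 212 kN.
Bearing: edge l_c = 31, r_n = 255.9 kN; interior l_c = 32, r_n = 264.2 kN; R_n = 255.9 + 2·264.2 = 784.3 kN → 588 kN.
Block shear: A_gv = 2240, A_nv = 1440, A_nt = 320 mm²; R_n = min(0.6F_uA_nv, 0.6F_yA_gv) + U_bs·F_u·A_nt = 509.1 kN → 382 kN.
Bolt shear governs: 212 kN.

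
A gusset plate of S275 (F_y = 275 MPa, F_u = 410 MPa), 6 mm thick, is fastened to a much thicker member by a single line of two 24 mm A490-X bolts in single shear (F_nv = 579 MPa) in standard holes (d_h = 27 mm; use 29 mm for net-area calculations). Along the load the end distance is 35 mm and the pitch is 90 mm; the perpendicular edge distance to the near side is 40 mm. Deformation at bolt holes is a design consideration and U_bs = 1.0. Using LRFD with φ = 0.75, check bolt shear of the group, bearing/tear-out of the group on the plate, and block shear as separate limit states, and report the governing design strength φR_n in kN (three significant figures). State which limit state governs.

137 kN (block shear governs)

Bolt shear: A_b = π·24²/4 = 452.4 mm²; R_n = 579 × 452.4 × 2 × 1 / 1000 = 523.9 kN → 0.75 × 523.9 = 393 kN.
Bearing: edge l_c = 21.5, r_n = 63.47 kN; interior l_c = 63, r_n = 141.7 kN; R_n = 63.47 + 1·141.7 = 205.2 kN → 154 kN.
Block shear: A_gv = 750, A_nv = 489, A_nt = 153 mm²; R_n = min(0.6F_uA_nv, 0.6F_yA_gv) + U_bs·F_u·A_nt = 183 kN → 137 kN.
Block shear governs: 137 kN.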